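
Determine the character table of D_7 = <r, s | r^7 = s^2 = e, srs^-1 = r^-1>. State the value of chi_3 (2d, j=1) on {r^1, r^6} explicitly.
Conjugacy classes: {e} of size 1, {r^1, r^6} of size 2, {r^2, r^5} of size 2, {r^3, r^4} of size 2, {s, sr, ..., sr^6} of size 7.
Character table:
  irrep \ class              {e} (size 1)  {r^1, r^6} (size 2)  {r^2, r^5} (size 2)  {r^3, r^4} (size 2)  {s, sr, ..., sr^6} (size 7)
  chi_1 (triv)               1             1                    1                    1                    1                          
  chi_2 (sign: r->1, s->-1)  1             1                    1                    1                    -1                         
  chi_3 (2d, j=1)            2             2*cos(2*pi/7)        -2*cos(3*pi/7)       -2*cos(pi/7)         0                          
  chi_4 (2d, j=2)            2             -2*cos(3*pi/7)       -2*cos(pi/7)         2*cos(2*pi/7)        0                          
  chi_5 (2d, j=3)            2             -2*cos(pi/7)         2*cos(2*pi/7)        -2*cos(3*pi/7)       0                          

Spot check: chi_3 (2d, j=1) on {r^1, r^6} = 2*cos(2*pi/7).

Solution. D_7 has order 2*7 = 14 with 5 conjugacy classes, hence 5 irreducibles. Sum of squared dims 1 + 1 + 4 + 4 + 4 = 14 = |G|. Linear characters come from the abelianisation; the 2-dimensional irreps have character r^k -> 2*cos(2*pi*j*k/7), reflections -> 0.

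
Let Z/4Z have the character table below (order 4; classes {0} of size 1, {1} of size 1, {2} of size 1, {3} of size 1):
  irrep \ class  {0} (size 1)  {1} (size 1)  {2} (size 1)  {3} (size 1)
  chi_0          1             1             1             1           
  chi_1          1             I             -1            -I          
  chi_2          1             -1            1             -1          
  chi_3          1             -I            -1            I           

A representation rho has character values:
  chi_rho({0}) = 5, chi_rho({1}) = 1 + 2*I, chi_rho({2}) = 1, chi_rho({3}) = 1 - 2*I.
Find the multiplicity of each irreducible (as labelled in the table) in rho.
Multiplicities: chi_0: 2, chi_1: 2, chi_2: 1, chi_3: 0.

Proof sketch: Use <chi_rho, chi> = (1/|G|) sum_C |C| * chi_rho(C) * conj(chi(C)) with |G| = 4 for each irreducible chi in the table:
  <chi_rho, chi_0> = (1/4)[1*(5)*conj(1) + 1*(1 + 2*I)*conj(1) + 1*(1)*conj(1) + 1*(1 - 2*I)*conj(1)]
      = (1/4)[(5) + (1 + 2*I) + (1) + (1 - 2*I)] = 8/4 = 2
  <chi_rho, chi_1> = (1/4)[1*(5)*conj(1) + 1*(1 + 2*I)*conj(I) + 1*(1)*conj(-1) + 1*(1 - 2*I)*conj(-I)]
      = (1/4)[(5) + (2 - I) + (-1) + (2 + I)] = 8/4 = 2
  <chi_rho, chi_2> = (1/4)[1*(5)*conj(1) + 1*(1 + 2*I)*conj(-1) + 1*(1)*conj(1) + 1*(1 - 2*I)*conj(-1)]
      = (1/4)[(5) + (-1 - 2*I) + (1) + (-1 + 2*I)] = 4/4 = 1
  <chi_rho, chi_3> = (1/4)[1*(5)*conj(1) + 1*(1 + 2*I)*conj(-I) + 1*(1)*conj(-1) + 1*(1 - 2*I)*conj(I)]
      = (1/4)[(5) + (-2 + I) + (-1) + (-2 - I)] = 0/4 = 0
(Exp terms are combined using exp(i*s)*conj(exp(i*t)) = exp(i*(s-t)), and sums of them are collapsed using the identity that for every m > 1 the m distinct m-th roots of unity sum to 0, e.g. 1 + exp(2*I*pi/3) + exp(-2*I*pi/3) = 0.)
Dimension check: dim(rho) = sum (mult * dim) = 2*1 + 2*1 + 1*1 + 0*1 = 5 = chi_rho(e) = 5.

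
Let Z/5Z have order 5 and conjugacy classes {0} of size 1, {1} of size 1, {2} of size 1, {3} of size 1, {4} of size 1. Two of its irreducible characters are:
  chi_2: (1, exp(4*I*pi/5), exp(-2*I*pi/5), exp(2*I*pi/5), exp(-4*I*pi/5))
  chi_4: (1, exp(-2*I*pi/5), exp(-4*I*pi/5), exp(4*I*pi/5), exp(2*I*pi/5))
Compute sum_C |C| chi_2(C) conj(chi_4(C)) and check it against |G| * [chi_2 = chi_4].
Sum = 0; so <chi_2, chi_4> = 0 (distinct irreducibles are orthogonal).

Justification: Compute term by term over conjugacy classes (|C| * chi_2(C) * conj(chi_4(C))):
  1*(1)*conj(1) + 1*(exp(4*I*pi/5))*conj(exp(-2*I*pi/5)) + 1*(exp(-2*I*pi/5))*conj(exp(-4*I*pi/5)) + 1*(exp(2*I*pi/5))*conj(exp(4*I*pi/5)) + 1*(exp(-4*I*pi/5))*conj(exp(2*I*pi/5))
  = (1) + (exp(-4*I*pi/5)) + (exp(2*I*pi/5)) + (exp(-2*I*pi/5)) + (exp(4*I*pi/5))
  = 0.
(Exp terms are combined using exp(i*s)*conj(exp(i*t)) = exp(i*(s-t)), and sums of them are collapsed using the identity that for every m > 1 the m distinct m-th roots of unity sum to 0, e.g. 1 + exp(2*I*pi/3) + exp(-2*I*pi/3) = 0.)
Dividing by |G| = 5 gives 0/5 = 0, matching the row-orthogonality relation <chi_2, chi_4> = [chi_2 = chi_4].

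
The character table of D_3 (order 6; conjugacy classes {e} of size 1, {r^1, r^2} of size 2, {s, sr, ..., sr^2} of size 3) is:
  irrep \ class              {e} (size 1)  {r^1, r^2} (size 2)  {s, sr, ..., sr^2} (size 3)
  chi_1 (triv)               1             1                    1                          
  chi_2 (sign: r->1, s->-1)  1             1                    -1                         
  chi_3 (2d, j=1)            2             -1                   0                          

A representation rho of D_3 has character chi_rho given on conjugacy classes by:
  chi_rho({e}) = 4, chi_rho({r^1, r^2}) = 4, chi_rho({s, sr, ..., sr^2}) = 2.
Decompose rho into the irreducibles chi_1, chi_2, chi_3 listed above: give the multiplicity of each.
Multiplicities: chi_1: 3, chi_2: 1, chi_3: 0.

Explanation: Use <chi_rho, chi> = (1/|G|) sum_C |C| * chi_rho(C) * conj(chi(C)) with |G| = 6 for each irreducible chi in the table:
  <chi_rho, chi_1> = (1/6)[1*(4)*conj(1) + 2*(4)*conj(1) + 3*(2)*conj(1)]
      = (1/6)[(4) + (8) + (6)] = 18/6 = 3
  <chi_rho, chi_2> = (1/6)[1*(4)*conj(1) + 2*(4)*conj(1) + 3*(2)*conj(-1)]
      = (1/6)[(4) + (8) + (-6)] = 6/6 = 1
  <chi_rho, chi_3> = (1/6)[1*(4)*conj(2) + 2*(4)*conj(-1) + 3*(2)*conj(0)]
      = (1/6)[(8) + (-8) + (0)] = 0/6 = 0
Dimension check: dim(rho) = sum (mult * dim) = 3*1 + 1*1 + 0*2 = 4 = chi_rho(e) = 4.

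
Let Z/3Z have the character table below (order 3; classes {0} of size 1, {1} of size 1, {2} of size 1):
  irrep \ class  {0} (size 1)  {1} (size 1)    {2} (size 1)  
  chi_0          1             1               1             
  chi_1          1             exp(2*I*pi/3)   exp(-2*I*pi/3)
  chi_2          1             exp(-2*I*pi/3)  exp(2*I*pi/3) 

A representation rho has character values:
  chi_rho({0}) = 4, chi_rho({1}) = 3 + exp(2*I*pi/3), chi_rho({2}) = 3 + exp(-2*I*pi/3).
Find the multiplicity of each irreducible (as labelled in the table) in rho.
Multiplicities: chi_0: 3, chi_1: 1, chi_2: 0.

Why: Use <chi_rho, chi> = (1/|G|) sum_C |C| * chi_rho(C) * conj(chi(C)) with |G| = 3 for each irreducible chi in the table:
  <chi_rho, chi_0> = (1/3)[1*(4)*conj(1) + 1*(3 + exp(2*I*pi/3))*conj(1) + 1*(3 + exp(-2*I*pi/3))*conj(1)]
      = (1/3)[(4) + (3 + exp(2*I*pi/3)) + (3 + exp(-2*I*pi/3))] = 9/3 = 3
  <chi_rho, chi_1> = (1/3)[1*(4)*conj(1) + 1*(3 + exp(2*I*pi/3))*conj(exp(2*I*pi/3)) + 1*(3 + exp(-2*I*pi/3))*conj(exp(-2*I*pi/3))]
      = (1/3)[(4) + (1 + 3*exp(-2*I*pi/3)) + (1 + 3*exp(2*I*pi/3))] = 3/3 = 1
  <chi_rho, chi_2> = (1/3)[1*(4)*conj(1) + 1*(3 + exp(2*I*pi/3))*conj(exp(-2*I*pi/3)) + 1*(3 + exp(-2*I*pi/3))*conj(exp(2*I*pi/3))]
      = (1/3)[(4) + (exp(-2*I*pi/3) + 3*exp(2*I*pi/3)) + (3*exp(-2*I*pi/3) + exp(2*I*pi/3))] = 0/3 = 0
(Exp terms are combined using exp(i*s)*conj(exp(i*t)) = exp(i*(s-t)), and sums of them are collapsed using the identity that for every m > 1 the m distinct m-th roots of unity sum to 0, e.g. 1 + exp(2*I*pi/3) + exp(-2*I*pi/3) = 0.)
Dimension check: dim(rho) = sum (mult * dim) = 3*1 + 1*1 + 0*1 = 4 = chi_rho(e) = 4.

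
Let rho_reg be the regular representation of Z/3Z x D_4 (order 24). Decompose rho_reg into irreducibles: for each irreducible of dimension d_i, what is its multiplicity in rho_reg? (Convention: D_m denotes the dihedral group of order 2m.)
Each irreducible V_i of dimension d_i appears with multiplicity d_i, i.e. rho_reg = (direct sum over all irreducibles V_i) d_i V_i. The irreducible dimensions for Z/3Z x D_4 are 1, 1, 1, 1, 1, 1, 1, 1, 1, 1, 1, 1, 2, 2, 2: 12 irreducibles of dimension 1, each with multiplicity 1; 3 irreducibles of dimension 2, each with multiplicity 2. Total dimension 12*1*1 + 3*2*2 = 24 = |G|.

General theorem: in the regular representation of a finite group G, each irreducible appears with multiplicity equal to its dimension. Check: dim(rho_reg) = sum d_i^2 = 1 + 1 + 1 + 1 + 1 + 1 + 1 + 1 + 1 + 1 + 1 + 1 + 4 + 4 + 4 = 24 = |G|.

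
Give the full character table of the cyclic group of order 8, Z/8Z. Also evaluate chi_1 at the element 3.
Character table of Z/8Z (irreps indexed chi_0,...,chi_7 with chi_k(m) = zeta_8^(k*m), zeta_8 = exp(2*pi*i/8)):
  irrep \ class  {0} (size 1)  {1} (size 1)    {2} (size 1)  {3} (size 1)    {4} (size 1)  {5} (size 1)    {6} (size 1)  {7} (size 1)  
  chi_0          1             1               1             1               1             1               1             1             
  chi_1          1             exp(I*pi/4)     I             exp(3*I*pi/4)   -1            exp(-3*I*pi/4)  -I            exp(-I*pi/4)  
  chi_2          1             I               -1            -I              1             I               -1            -I            
  chi_3          1             exp(3*I*pi/4)   -I            exp(I*pi/4)     -1            exp(-I*pi/4)    I             exp(-3*I*pi/4)
  chi_4          1             -1              1             -1              1             -1              1             -1            
  chi_5          1             exp(-3*I*pi/4)  I             exp(-I*pi/4)    -1            exp(I*pi/4)     -I            exp(3*I*pi/4) 
  chi_6          1             -I              -1            I               1             -I              -1            I             
  chi_7          1             exp(-I*pi/4)    -I            exp(-3*I*pi/4)  -1            exp(3*I*pi/4)   I             exp(I*pi/4)   

Spot check: chi_1(3) = zeta_8^(1*3) = zeta_8^3 = exp(3*I*pi/4).

Z/8Z is abelian, so all 8 irreducible complex representations are 1-dimensional. They are given by chi_k(m) = zeta_8^(k*m) for k = 0,...,7. Row orthogonality: sum_m chi_k(m) conj(chi_l(m)) = 8 * [k = l].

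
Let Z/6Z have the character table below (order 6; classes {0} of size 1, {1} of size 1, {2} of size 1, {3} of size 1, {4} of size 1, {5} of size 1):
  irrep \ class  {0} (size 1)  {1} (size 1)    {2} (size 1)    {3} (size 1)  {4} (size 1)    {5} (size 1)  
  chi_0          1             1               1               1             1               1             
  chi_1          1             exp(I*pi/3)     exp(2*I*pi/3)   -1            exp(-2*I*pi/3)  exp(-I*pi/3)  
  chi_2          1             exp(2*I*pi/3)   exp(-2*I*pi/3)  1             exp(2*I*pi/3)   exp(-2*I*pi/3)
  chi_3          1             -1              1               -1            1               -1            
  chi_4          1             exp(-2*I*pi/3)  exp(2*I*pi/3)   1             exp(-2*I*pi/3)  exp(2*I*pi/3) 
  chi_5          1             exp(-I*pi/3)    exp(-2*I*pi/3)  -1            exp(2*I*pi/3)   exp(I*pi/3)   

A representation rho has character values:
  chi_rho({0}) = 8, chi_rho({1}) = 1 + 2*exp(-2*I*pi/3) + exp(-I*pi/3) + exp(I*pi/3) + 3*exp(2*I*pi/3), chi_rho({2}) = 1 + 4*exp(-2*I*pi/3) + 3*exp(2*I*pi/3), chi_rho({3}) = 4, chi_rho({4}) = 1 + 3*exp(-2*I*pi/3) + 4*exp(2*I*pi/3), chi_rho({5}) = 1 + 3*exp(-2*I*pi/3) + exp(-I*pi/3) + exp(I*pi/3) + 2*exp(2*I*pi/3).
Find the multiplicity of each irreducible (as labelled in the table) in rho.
Multiplicities: chi_0: 1, chi_1: 1, chi_2: 3, chi_3: 0, chi_4: 2, chi_5: 1.

Working: Use <chi_rho, chi> = (1/|G|) sum_C |C| * chi_rho(C) * conj(chi(C)) with |G| = 6 for each irreducible chi in the table:
  <chi_rho, chi_0> = (1/6)[1*(8)*conj(1) + 1*(1 + 2*exp(-2*I*pi/3) + exp(-I*pi/3) + exp(I*pi/3) + 3*exp(2*I*pi/3))*conj(1) + 1*(1 + 4*exp(-2*I*pi/3) + 3*exp(2*I*pi/3))*conj(1) + 1*(4)*conj(1) + 1*(1 + 3*exp(-2*I*pi/3) + 4*exp(2*I*pi/3))*conj(1) + 1*(1 + 3*exp(-2*I*pi/3) + exp(-I*pi/3) + exp(I*pi/3) + 2*exp(2*I*pi/3))*conj(1)]
      = (1/6)[(8) + (1 + 2*exp(-2*I*pi/3) + exp(-I*pi/3) + exp(I*pi/3) + 3*exp(2*I*pi/3)) + (1 + 4*exp(-2*I*pi/3) + 3*exp(2*I*pi/3)) + (4) + (1 + 3*exp(-2*I*pi/3) + 4*exp(2*I*pi/3)) + (1 + 3*exp(-2*I*pi/3) + exp(-I*pi/3) + exp(I*pi/3) + 2*exp(2*I*pi/3))] = 6/6 = 1
  <chi_rho, chi_1> = (1/6)[1*(8)*conj(1) + 1*(1 + 2*exp(-2*I*pi/3) + exp(-I*pi/3) + exp(I*pi/3) + 3*exp(2*I*pi/3))*conj(exp(I*pi/3)) + 1*(1 + 4*exp(-2*I*pi/3) + 3*exp(2*I*pi/3))*conj(exp(2*I*pi/3)) + 1*(4)*conj(-1) + 1*(1 + 3*exp(-2*I*pi/3) + 4*exp(2*I*pi/3))*conj(exp(-2*I*pi/3)) + 1*(1 + 3*exp(-2*I*pi/3) + exp(-I*pi/3) + exp(I*pi/3) + 2*exp(2*I*pi/3))*conj(exp(-I*pi/3))]
      = (1/6)[(8) + (-1 + exp(-2*I*pi/3) + exp(-I*pi/3) + 3*exp(I*pi/3)) + (3 + exp(-2*I*pi/3) + 4*exp(2*I*pi/3)) + (-4) + (3 + 4*exp(-2*I*pi/3) + exp(2*I*pi/3)) + (-1 + 3*exp(-I*pi/3) + exp(2*I*pi/3) + exp(I*pi/3))] = 6/6 = 1
  <chi_rho, chi_2> = (1/6)[1*(8)*conj(1) + 1*(1 + 2*exp(-2*I*pi/3) + exp(-I*pi/3) + exp(I*pi/3) + 3*exp(2*I*pi/3))*conj(exp(2*I*pi/3)) + 1*(1 + 4*exp(-2*I*pi/3) + 3*exp(2*I*pi/3))*conj(exp(-2*I*pi/3)) + 1*(4)*conj(1) + 1*(1 + 3*exp(-2*I*pi/3) + 4*exp(2*I*pi/3))*conj(exp(2*I*pi/3)) + 1*(1 + 3*exp(-2*I*pi/3) + exp(-I*pi/3) + exp(I*pi/3) + 2*exp(2*I*pi/3))*conj(exp(-2*I*pi/3))]
      = (1/6)[(8) + (1) + (4 + 3*exp(-2*I*pi/3) + exp(2*I*pi/3)) + (4) + (4 + exp(-2*I*pi/3) + 3*exp(2*I*pi/3)) + (1)] = 18/6 = 3
  <chi_rho, chi_3> = (1/6)[1*(8)*conj(1) + 1*(1 + 2*exp(-2*I*pi/3) + exp(-I*pi/3) + exp(I*pi/3) + 3*exp(2*I*pi/3))*conj(-1) + 1*(1 + 4*exp(-2*I*pi/3) + 3*exp(2*I*pi/3))*conj(1) + 1*(4)*conj(-1) + 1*(1 + 3*exp(-2*I*pi/3) + 4*exp(2*I*pi/3))*conj(1) + 1*(1 + 3*exp(-2*I*pi/3) + exp(-I*pi/3) + exp(I*pi/3) + 2*exp(2*I*pi/3))*conj(-1)]
      = (1/6)[(8) + (-1 - 3*exp(2*I*pi/3) - exp(I*pi/3) - exp(-I*pi/3) - 2*exp(-2*I*pi/3)) + (1 + 4*exp(-2*I*pi/3) + 3*exp(2*I*pi/3)) + (-4) + (1 + 3*exp(-2*I*pi/3) + 4*exp(2*I*pi/3)) + (-1 - 2*exp(2*I*pi/3) - exp(I*pi/3) - exp(-I*pi/3) - 3*exp(-2*I*pi/3))] = 0/6 = 0
  <chi_rho, chi_4> = (1/6)[1*(8)*conj(1) + 1*(1 + 2*exp(-2*I*pi/3) + exp(-I*pi/3) + exp(I*pi/3) + 3*exp(2*I*pi/3))*conj(exp(-2*I*pi/3)) + 1*(1 + 4*exp(-2*I*pi/3) + 3*exp(2*I*pi/3))*conj(exp(2*I*pi/3)) + 1*(4)*conj(1) + 1*(1 + 3*exp(-2*I*pi/3) + 4*exp(2*I*pi/3))*conj(exp(-2*I*pi/3)) + 1*(1 + 3*exp(-2*I*pi/3) + exp(-I*pi/3) + exp(I*pi/3) + 2*exp(2*I*pi/3))*conj(exp(2*I*pi/3))]
      = (1/6)[(8) + (1 + 3*exp(-2*I*pi/3) + exp(2*I*pi/3) + exp(I*pi/3)) + (3 + exp(-2*I*pi/3) + 4*exp(2*I*pi/3)) + (4) + (3 + 4*exp(-2*I*pi/3) + exp(2*I*pi/3)) + (1 + exp(-2*I*pi/3) + exp(-I*pi/3) + 3*exp(2*I*pi/3))] = 12/6 = 2
  <chi_rho, chi_5> = (1/6)[1*(8)*conj(1) + 1*(1 + 2*exp(-2*I*pi/3) + exp(-I*pi/3) + exp(I*pi/3) + 3*exp(2*I*pi/3))*conj(exp(-I*pi/3)) + 1*(1 + 4*exp(-2*I*pi/3) + 3*exp(2*I*pi/3))*conj(exp(-2*I*pi/3)) + 1*(4)*conj(-1) + 1*(1 + 3*exp(-2*I*pi/3) + 4*exp(2*I*pi/3))*conj(exp(2*I*pi/3)) + 1*(1 + 3*exp(-2*I*pi/3) + exp(-I*pi/3) + exp(I*pi/3) + 2*exp(2*I*pi/3))*conj(exp(I*pi/3))]
      = (1/6)[(8) + (-1) + (4 + 3*exp(-2*I*pi/3) + exp(2*I*pi/3)) + (-4) + (4 + exp(-2*I*pi/3) + 3*exp(2*I*pi/3)) + (-1)] = 6/6 = 1
(Exp terms are combined using exp(i*s)*conj(exp(i*t)) = exp(i*(s-t)), and sums of them are collapsed using the identity that for every m > 1 the m distinct m-th roots of unity sum to 0, e.g. 1 + exp(2*I*pi/3) + exp(-2*I*pi/3) = 0.)
Dimension check: dim(rho) = sum (mult * dim) = 1*1 + 1*1 + 3*1 + 0*1 + 2*1 + 1*1 = 8 = chi_rho(e) = 8.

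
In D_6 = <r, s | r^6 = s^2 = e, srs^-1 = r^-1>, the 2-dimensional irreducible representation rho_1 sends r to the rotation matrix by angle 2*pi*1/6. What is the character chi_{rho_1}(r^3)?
chi_{rho_1}(r^3) = 2*cos(2*pi*1*3/6) = -2

Derivation: rho_1(r^3) is rotation by angle 2*pi*1*3/6, whose trace is 2*cos(2*pi*1*3/6) = -2.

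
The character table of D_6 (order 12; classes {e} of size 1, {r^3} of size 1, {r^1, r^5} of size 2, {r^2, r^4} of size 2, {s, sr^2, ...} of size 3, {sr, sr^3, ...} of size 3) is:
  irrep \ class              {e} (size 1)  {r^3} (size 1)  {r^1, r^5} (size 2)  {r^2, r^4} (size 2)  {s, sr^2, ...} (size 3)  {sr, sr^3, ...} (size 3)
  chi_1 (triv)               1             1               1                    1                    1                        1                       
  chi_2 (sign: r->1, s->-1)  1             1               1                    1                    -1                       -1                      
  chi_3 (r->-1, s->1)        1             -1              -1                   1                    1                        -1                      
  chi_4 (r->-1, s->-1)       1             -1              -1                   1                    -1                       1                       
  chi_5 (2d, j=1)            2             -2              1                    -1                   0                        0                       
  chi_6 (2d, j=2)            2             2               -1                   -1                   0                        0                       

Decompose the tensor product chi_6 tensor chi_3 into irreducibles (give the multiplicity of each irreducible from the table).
chi_6 tensor chi_3 = chi_5 (all other irreducibles have multiplicity 0).

Details: The character of a tensor product is the pointwise product (chi_6 * chi_3)(C) = chi_6(C) * chi_3(C):
  {e}: (2)*(1), {r^3}: (2)*(-1), {r^1, r^5}: (-1)*(-1), {r^2, r^4}: (-1)*(1), {s, sr^2, ...}: (0)*(1), {sr, sr^3, ...}: (0)*(-1)
so (chi_6 * chi_3) takes values
  {e} -> 2, {r^3} -> -2, {r^1, r^5} -> 1, {r^2, r^4} -> -1, {s, sr^2, ...} -> 0, {sr, sr^3, ...} -> 0.
Now take the inner product of this character with each irreducible chi from the table, <chi_6*chi_3, chi> = (1/12) sum_C |C| (chi_6*chi_3)(C) conj(chi(C)):
  <chi_6*chi_3, chi_1> = (1/12)[1*(2)*conj(1) + 1*(-2)*conj(1) + 2*(1)*conj(1) + 2*(-1)*conj(1) + 3*(0)*conj(1) + 3*(0)*conj(1)]
      = (1/12)[(2) + (-2) + (2) + (-2) + (0) + (0)] = 0/12 = 0
  <chi_6*chi_3, chi_2> = (1/12)[1*(2)*conj(1) + 1*(-2)*conj(1) + 2*(1)*conj(1) + 2*(-1)*conj(1) + 3*(0)*conj(-1) + 3*(0)*conj(-1)]
      = (1/12)[(2) + (-2) + (2) + (-2) + (0) + (0)] = 0/12 = 0
  <chi_6*chi_3, chi_3> = (1/12)[1*(2)*conj(1) + 1*(-2)*conj(-1) + 2*(1)*conj(-1) + 2*(-1)*conj(1) + 3*(0)*conj(1) + 3*(0)*conj(-1)]
      = (1/12)[(2) + (2) + (-2) + (-2) + (0) + (0)] = 0/12 = 0
  <chi_6*chi_3, chi_4> = (1/12)[1*(2)*conj(1) + 1*(-2)*conj(-1) + 2*(1)*conj(-1) + 2*(-1)*conj(1) + 3*(0)*conj(-1) + 3*(0)*conj(1)]
      = (1/12)[(2) + (2) + (-2) + (-2) + (0) + (0)] = 0/12 = 0
  <chi_6*chi_3, chi_5> = (1/12)[1*(2)*conj(2) + 1*(-2)*conj(-2) + 2*(1)*conj(1) + 2*(-1)*conj(-1) + 3*(0)*conj(0) + 3*(0)*conj(0)]
      = (1/12)[(4) + (4) + (2) + (2) + (0) + (0)] = 12/12 = 1
  <chi_6*chi_3, chi_6> = (1/12)[1*(2)*conj(2) + 1*(-2)*conj(2) + 2*(1)*conj(-1) + 2*(-1)*conj(-1) + 3*(0)*conj(0) + 3*(0)*conj(0)]
      = (1/12)[(4) + (-4) + (-2) + (2) + (0) + (0)] = 0/12 = 0
Hence the multiplicities are chi_5: 1. Dimension check: dim(chi_6)*dim(chi_3) = 2*1 = 2 and sum (mult * dim) = 1*2 = 2.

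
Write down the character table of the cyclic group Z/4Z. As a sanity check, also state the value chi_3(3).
Character table of Z/4Z (irreps indexed chi_0,...,chi_3 with chi_k(m) = zeta_4^(k*m), zeta_4 = exp(2*pi*i/4)):
  irrep \ class  {0} (size 1)  {1} (size 1)  {2} (size 1)  {3} (size 1)
  chi_0          1             1             1             1           
  chi_1          1             I             -1            -I          
  chi_2          1             -1            1             -1          
  chi_3          1             -I            -1            I           

Spot check: chi_3(3) = zeta_4^(3*3) = zeta_4^9 = I.

Why: Z/4Z is abelian, so all 4 irreducible complex representations are 1-dimensional. They are given by chi_k(m) = zeta_4^(k*m) for k = 0,...,3. Row orthogonality: sum_m chi_k(m) conj(chi_l(m)) = 4 * [k = l].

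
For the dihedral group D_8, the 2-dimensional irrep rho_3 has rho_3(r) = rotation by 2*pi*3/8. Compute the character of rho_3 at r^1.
chi_{rho_3}(r^1) = 2*cos(2*pi*3*1/8) = -sqrt(2)

Reasoning: rho_3(r^1) is rotation by angle 2*pi*3*1/8, whose trace is 2*cos(2*pi*3*1/8) = -sqrt(2).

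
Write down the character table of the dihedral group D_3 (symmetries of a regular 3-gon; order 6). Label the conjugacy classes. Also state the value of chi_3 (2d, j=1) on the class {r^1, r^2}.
Conjugacy classes: {e} of size 1, {r^1, r^2} of size 2, {s, sr, ..., sr^2} of size 3.
Character table:
  irrep \ class              {e} (size 1)  {r^1, r^2} (size 2)  {s, sr, ..., sr^2} (size 3)
  chi_1 (triv)               1             1                    1                          
  chi_2 (sign: r->1, s->-1)  1             1                    -1                         
  chi_3 (2d, j=1)            2             -1                   0                          

Spot check: chi_3 (2d, j=1) on {r^1, r^2} = -1.

Derivation: D_3 has order 2*3 = 6 with 3 conjugacy classes, hence 3 irreducibles. Sum of squared dims 1 + 1 + 4 = 6 = |G|. Linear characters come from the abelianisation; the 2-dimensional irreps have character r^k -> 2*cos(2*pi*j*k/3), reflections -> 0.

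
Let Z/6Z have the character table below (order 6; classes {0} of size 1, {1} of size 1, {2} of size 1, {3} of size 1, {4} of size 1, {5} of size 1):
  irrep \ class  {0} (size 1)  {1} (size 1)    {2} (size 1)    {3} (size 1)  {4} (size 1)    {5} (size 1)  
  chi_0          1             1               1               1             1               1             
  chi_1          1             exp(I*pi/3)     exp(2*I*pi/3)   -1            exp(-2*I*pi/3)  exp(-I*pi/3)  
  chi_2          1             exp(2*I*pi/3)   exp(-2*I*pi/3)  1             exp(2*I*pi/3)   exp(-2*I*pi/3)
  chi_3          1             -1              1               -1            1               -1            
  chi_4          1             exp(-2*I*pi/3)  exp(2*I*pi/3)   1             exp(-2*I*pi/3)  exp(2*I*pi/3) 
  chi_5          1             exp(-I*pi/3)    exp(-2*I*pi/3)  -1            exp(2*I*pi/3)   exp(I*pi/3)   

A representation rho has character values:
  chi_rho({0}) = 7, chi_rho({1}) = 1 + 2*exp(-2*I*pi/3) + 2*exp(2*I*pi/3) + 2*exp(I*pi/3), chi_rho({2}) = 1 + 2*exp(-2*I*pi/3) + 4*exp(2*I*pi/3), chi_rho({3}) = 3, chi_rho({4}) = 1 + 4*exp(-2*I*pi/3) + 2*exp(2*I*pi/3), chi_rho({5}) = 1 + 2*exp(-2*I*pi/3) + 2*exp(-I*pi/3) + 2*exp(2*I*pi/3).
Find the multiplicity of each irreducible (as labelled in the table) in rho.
Multiplicities: chi_0: 1, chi_1: 2, chi_2: 2, chi_3: 0, chi_4: 2, chi_5: 0.

Justification: Use <chi_rho, chi> = (1/|G|) sum_C |C| * chi_rho(C) * conj(chi(C)) with |G| = 6 for each irreducible chi in the table:
  <chi_rho, chi_0> = (1/6)[1*(7)*conj(1) + 1*(1 + 2*exp(-2*I*pi/3) + 2*exp(2*I*pi/3) + 2*exp(I*pi/3))*conj(1) + 1*(1 + 2*exp(-2*I*pi/3) + 4*exp(2*I*pi/3))*conj(1) + 1*(3)*conj(1) + 1*(1 + 4*exp(-2*I*pi/3) + 2*exp(2*I*pi/3))*conj(1) + 1*(1 + 2*exp(-2*I*pi/3) + 2*exp(-I*pi/3) + 2*exp(2*I*pi/3))*conj(1)]
      = (1/6)[(7) + (1 + 2*exp(-2*I*pi/3) + 2*exp(2*I*pi/3) + 2*exp(I*pi/3)) + (1 + 2*exp(-2*I*pi/3) + 4*exp(2*I*pi/3)) + (3) + (1 + 4*exp(-2*I*pi/3) + 2*exp(2*I*pi/3)) + (1 + 2*exp(-2*I*pi/3) + 2*exp(-I*pi/3) + 2*exp(2*I*pi/3))] = 6/6 = 1
  <chi_rho, chi_1> = (1/6)[1*(7)*conj(1) + 1*(1 + 2*exp(-2*I*pi/3) + 2*exp(2*I*pi/3) + 2*exp(I*pi/3))*conj(exp(I*pi/3)) + 1*(1 + 2*exp(-2*I*pi/3) + 4*exp(2*I*pi/3))*conj(exp(2*I*pi/3)) + 1*(3)*conj(-1) + 1*(1 + 4*exp(-2*I*pi/3) + 2*exp(2*I*pi/3))*conj(exp(-2*I*pi/3)) + 1*(1 + 2*exp(-2*I*pi/3) + 2*exp(-I*pi/3) + 2*exp(2*I*pi/3))*conj(exp(-I*pi/3))]
      = (1/6)[(7) + (exp(-I*pi/3) + 2*exp(I*pi/3)) + (4 + exp(-2*I*pi/3) + 2*exp(2*I*pi/3)) + (-3) + (4 + 2*exp(-2*I*pi/3) + exp(2*I*pi/3)) + (2*exp(-I*pi/3) + exp(I*pi/3))] = 12/6 = 2
  <chi_rho, chi_2> = (1/6)[1*(7)*conj(1) + 1*(1 + 2*exp(-2*I*pi/3) + 2*exp(2*I*pi/3) + 2*exp(I*pi/3))*conj(exp(2*I*pi/3)) + 1*(1 + 2*exp(-2*I*pi/3) + 4*exp(2*I*pi/3))*conj(exp(-2*I*pi/3)) + 1*(3)*conj(1) + 1*(1 + 4*exp(-2*I*pi/3) + 2*exp(2*I*pi/3))*conj(exp(2*I*pi/3)) + 1*(1 + 2*exp(-2*I*pi/3) + 2*exp(-I*pi/3) + 2*exp(2*I*pi/3))*conj(exp(-2*I*pi/3))]
      = (1/6)[(7) + (2 + 2*exp(-I*pi/3) + exp(-2*I*pi/3) + 2*exp(2*I*pi/3)) + (2 + 4*exp(-2*I*pi/3) + exp(2*I*pi/3)) + (3) + (2 + exp(-2*I*pi/3) + 4*exp(2*I*pi/3)) + (2 + 2*exp(-2*I*pi/3) + exp(2*I*pi/3) + 2*exp(I*pi/3))] = 12/6 = 2
  <chi_rho, chi_3> = (1/6)[1*(7)*conj(1) + 1*(1 + 2*exp(-2*I*pi/3) + 2*exp(2*I*pi/3) + 2*exp(I*pi/3))*conj(-1) + 1*(1 + 2*exp(-2*I*pi/3) + 4*exp(2*I*pi/3))*conj(1) + 1*(3)*conj(-1) + 1*(1 + 4*exp(-2*I*pi/3) + 2*exp(2*I*pi/3))*conj(1) + 1*(1 + 2*exp(-2*I*pi/3) + 2*exp(-I*pi/3) + 2*exp(2*I*pi/3))*conj(-1)]
      = (1/6)[(7) + (-1 - 2*exp(I*pi/3) - 2*exp(2*I*pi/3) - 2*exp(-2*I*pi/3)) + (1 + 2*exp(-2*I*pi/3) + 4*exp(2*I*pi/3)) + (-3) + (1 + 4*exp(-2*I*pi/3) + 2*exp(2*I*pi/3)) + (-1 - 2*exp(2*I*pi/3) - 2*exp(-I*pi/3) - 2*exp(-2*I*pi/3))] = 0/6 = 0
  <chi_rho, chi_4> = (1/6)[1*(7)*conj(1) + 1*(1 + 2*exp(-2*I*pi/3) + 2*exp(2*I*pi/3) + 2*exp(I*pi/3))*conj(exp(-2*I*pi/3)) + 1*(1 + 2*exp(-2*I*pi/3) + 4*exp(2*I*pi/3))*conj(exp(2*I*pi/3)) + 1*(3)*conj(1) + 1*(1 + 4*exp(-2*I*pi/3) + 2*exp(2*I*pi/3))*conj(exp(-2*I*pi/3)) + 1*(1 + 2*exp(-2*I*pi/3) + 2*exp(-I*pi/3) + 2*exp(2*I*pi/3))*conj(exp(2*I*pi/3))]
      = (1/6)[(7) + (2*exp(-2*I*pi/3) + exp(2*I*pi/3)) + (4 + exp(-2*I*pi/3) + 2*exp(2*I*pi/3)) + (3) + (4 + 2*exp(-2*I*pi/3) + exp(2*I*pi/3)) + (exp(-2*I*pi/3) + 2*exp(2*I*pi/3))] = 12/6 = 2
  <chi_rho, chi_5> = (1/6)[1*(7)*conj(1) + 1*(1 + 2*exp(-2*I*pi/3) + 2*exp(2*I*pi/3) + 2*exp(I*pi/3))*conj(exp(-I*pi/3)) + 1*(1 + 2*exp(-2*I*pi/3) + 4*exp(2*I*pi/3))*conj(exp(-2*I*pi/3)) + 1*(3)*conj(-1) + 1*(1 + 4*exp(-2*I*pi/3) + 2*exp(2*I*pi/3))*conj(exp(2*I*pi/3)) + 1*(1 + 2*exp(-2*I*pi/3) + 2*exp(-I*pi/3) + 2*exp(2*I*pi/3))*conj(exp(I*pi/3))]
      = (1/6)[(7) + (-2 + 2*exp(-I*pi/3) + exp(I*pi/3) + 2*exp(2*I*pi/3)) + (2 + 4*exp(-2*I*pi/3) + exp(2*I*pi/3)) + (-3) + (2 + exp(-2*I*pi/3) + 4*exp(2*I*pi/3)) + (-2 + 2*exp(-2*I*pi/3) + exp(-I*pi/3) + 2*exp(I*pi/3))] = 0/6 = 0
(Exp terms are combined using exp(i*s)*conj(exp(i*t)) = exp(i*(s-t)), and sums of them are collapsed using the identity that for every m > 1 the m distinct m-th roots of unity sum to 0, e.g. 1 + exp(2*I*pi/3) + exp(-2*I*pi/3) = 0.)
Dimension check: dim(rho) = sum (mult * dim) = 1*1 + 2*1 + 2*1 + 0*1 + 2*1 + 0*1 = 7 = chi_rho(e) = 7.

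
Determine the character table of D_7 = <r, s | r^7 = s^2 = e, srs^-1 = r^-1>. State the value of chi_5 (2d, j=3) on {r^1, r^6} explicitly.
Conjugacy classes: {e} of size 1, {r^1, r^6} of size 2, {r^2, r^5} of size 2, {r^3, r^4} of size 2, {s, sr, ..., sr^6} of size 7.
Character table:
  irrep \ class              {e} (size 1)  {r^1, r^6} (size 2)  {r^2, r^5} (size 2)  {r^3, r^4} (size 2)  {s, sr, ..., sr^6} (size 7)
  chi_1 (triv)               1             1                    1                    1                    1                          
  chi_2 (sign: r->1, s->-1)  1             1                    1                    1                    -1                         
  chi_3 (2d, j=1)            2             2*cos(2*pi/7)        -2*cos(3*pi/7)       -2*cos(pi/7)         0                          
  chi_4 (2d, j=2)            2             -2*cos(3*pi/7)       -2*cos(pi/7)         2*cos(2*pi/7)        0                          
  chi_5 (2d, j=3)            2             -2*cos(pi/7)         2*cos(2*pi/7)        -2*cos(3*pi/7)       0                          

Spot check: chi_5 (2d, j=3) on {r^1, r^6} = -2*cos(pi/7).

Solution. D_7 has order 2*7 = 14 with 5 conjugacy classes, hence 5 irreducibles. Sum of squared dims 1 + 1 + 4 + 4 + 4 = 14 = |G|. Linear characters come from the abelianisation; the 2-dimensional irreps have character r^k -> 2*cos(2*pi*j*k/7), reflections -> 0.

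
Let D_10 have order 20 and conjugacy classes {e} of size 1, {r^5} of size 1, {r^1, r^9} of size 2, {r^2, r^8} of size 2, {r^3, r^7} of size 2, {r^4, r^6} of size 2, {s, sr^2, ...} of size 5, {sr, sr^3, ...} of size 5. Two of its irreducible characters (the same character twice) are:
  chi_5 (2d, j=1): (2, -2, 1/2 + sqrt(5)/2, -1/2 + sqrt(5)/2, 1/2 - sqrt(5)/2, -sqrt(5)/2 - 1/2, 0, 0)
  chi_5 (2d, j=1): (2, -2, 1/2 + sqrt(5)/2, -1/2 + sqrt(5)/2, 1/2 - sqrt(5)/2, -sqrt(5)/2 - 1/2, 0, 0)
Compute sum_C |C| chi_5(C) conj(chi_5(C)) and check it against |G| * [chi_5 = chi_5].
Sum = 20 = |G| = 20; so <chi_5, chi_5> = 1 (norm-1 confirms irreducibility).

Details: Compute term by term over conjugacy classes (|C| * chi_5(C) * conj(chi_5(C))):
  1*(2)*conj(2) + 1*(-2)*conj(-2) + 2*(1/2 + sqrt(5)/2)*conj(1/2 + sqrt(5)/2) + 2*(-1/2 + sqrt(5)/2)*conj(-1/2 + sqrt(5)/2) + 2*(1/2 - sqrt(5)/2)*conj(1/2 - sqrt(5)/2) + 2*(-sqrt(5)/2 - 1/2)*conj(-sqrt(5)/2 - 1/2) + 5*(0)*conj(0) + 5*(0)*conj(0)
  = (4) + (4) + (sqrt(5) + 3) + (3 - sqrt(5)) + (3 - sqrt(5)) + (sqrt(5) + 3) + (0) + (0)
  = 20.
Dividing by |G| = 20 gives 20/20 = 1, matching the row-orthogonality relation <chi_5, chi_5> = [chi_5 = chi_5].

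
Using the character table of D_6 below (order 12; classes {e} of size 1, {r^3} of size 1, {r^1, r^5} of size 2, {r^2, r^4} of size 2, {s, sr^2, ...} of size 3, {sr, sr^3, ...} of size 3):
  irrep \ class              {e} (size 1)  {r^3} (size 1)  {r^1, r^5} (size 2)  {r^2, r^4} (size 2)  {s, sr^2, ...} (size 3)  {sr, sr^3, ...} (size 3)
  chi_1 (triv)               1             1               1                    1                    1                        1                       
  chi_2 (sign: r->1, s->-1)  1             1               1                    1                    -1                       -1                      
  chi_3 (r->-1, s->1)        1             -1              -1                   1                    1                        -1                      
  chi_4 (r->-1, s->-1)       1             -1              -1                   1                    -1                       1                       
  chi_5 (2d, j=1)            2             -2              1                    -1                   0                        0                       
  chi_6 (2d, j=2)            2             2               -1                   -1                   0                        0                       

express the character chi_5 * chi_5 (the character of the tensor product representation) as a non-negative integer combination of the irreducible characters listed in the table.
chi_5 tensor chi_5 = chi_1 + chi_2 + chi_6 (all other irreducibles have multiplicity 0).

Explanation: The character of a tensor product is the pointwise product (chi_5 * chi_5)(C) = chi_5(C) * chi_5(C):
  {e}: (2)*(2), {r^3}: (-2)*(-2), {r^1, r^5}: (1)*(1), {r^2, r^4}: (-1)*(-1), {s, sr^2, ...}: (0)*(0), {sr, sr^3, ...}: (0)*(0)
so (chi_5 * chi_5) takes values
  {e} -> 4, {r^3} -> 4, {r^1, r^5} -> 1, {r^2, r^4} -> 1, {s, sr^2, ...} -> 0, {sr, sr^3, ...} -> 0.
Now take the inner product of this character with each irreducible chi from the table, <chi_5*chi_5, chi> = (1/12) sum_C |C| (chi_5*chi_5)(C) conj(chi(C)):
  <chi_5*chi_5, chi_1> = (1/12)[1*(4)*conj(1) + 1*(4)*conj(1) + 2*(1)*conj(1) + 2*(1)*conj(1) + 3*(0)*conj(1) + 3*(0)*conj(1)]
      = (1/12)[(4) + (4) + (2) + (2) + (0) + (0)] = 12/12 = 1
  <chi_5*chi_5, chi_2> = (1/12)[1*(4)*conj(1) + 1*(4)*conj(1) + 2*(1)*conj(1) + 2*(1)*conj(1) + 3*(0)*conj(-1) + 3*(0)*conj(-1)]
      = (1/12)[(4) + (4) + (2) + (2) + (0) + (0)] = 12/12 = 1
  <chi_5*chi_5, chi_3> = (1/12)[1*(4)*conj(1) + 1*(4)*conj(-1) + 2*(1)*conj(-1) + 2*(1)*conj(1) + 3*(0)*conj(1) + 3*(0)*conj(-1)]
      = (1/12)[(4) + (-4) + (-2) + (2) + (0) + (0)] = 0/12 = 0
  <chi_5*chi_5, chi_4> = (1/12)[1*(4)*conj(1) + 1*(4)*conj(-1) + 2*(1)*conj(-1) + 2*(1)*conj(1) + 3*(0)*conj(-1) + 3*(0)*conj(1)]
      = (1/12)[(4) + (-4) + (-2) + (2) + (0) + (0)] = 0/12 = 0
  <chi_5*chi_5, chi_5> = (1/12)[1*(4)*conj(2) + 1*(4)*conj(-2) + 2*(1)*conj(1) + 2*(1)*conj(-1) + 3*(0)*conj(0) + 3*(0)*conj(0)]
      = (1/12)[(8) + (-8) + (2) + (-2) + (0) + (0)] = 0/12 = 0
  <chi_5*chi_5, chi_6> = (1/12)[1*(4)*conj(2) + 1*(4)*conj(2) + 2*(1)*conj(-1) + 2*(1)*conj(-1) + 3*(0)*conj(0) + 3*(0)*conj(0)]
      = (1/12)[(8) + (8) + (-2) + (-2) + (0) + (0)] = 12/12 = 1
Hence the multiplicities are chi_1: 1, chi_2: 1, chi_6: 1. Dimension check: dim(chi_5)*dim(chi_5) = 2*2 = 4 and sum (mult * dim) = 1*1 + 1*1 + 1*2 = 4.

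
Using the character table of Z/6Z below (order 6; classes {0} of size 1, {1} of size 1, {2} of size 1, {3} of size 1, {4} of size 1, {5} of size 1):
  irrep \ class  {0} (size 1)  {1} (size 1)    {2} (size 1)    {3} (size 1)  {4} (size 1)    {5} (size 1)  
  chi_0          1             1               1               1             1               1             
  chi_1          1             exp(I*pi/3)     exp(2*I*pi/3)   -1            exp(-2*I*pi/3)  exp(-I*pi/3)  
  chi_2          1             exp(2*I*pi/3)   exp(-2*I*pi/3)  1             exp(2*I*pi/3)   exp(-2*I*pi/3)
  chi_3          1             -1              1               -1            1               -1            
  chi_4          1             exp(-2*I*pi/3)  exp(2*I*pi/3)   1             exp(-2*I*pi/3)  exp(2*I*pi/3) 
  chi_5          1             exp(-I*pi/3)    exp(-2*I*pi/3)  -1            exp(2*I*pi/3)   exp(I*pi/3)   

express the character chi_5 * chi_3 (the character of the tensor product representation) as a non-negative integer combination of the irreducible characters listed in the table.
chi_5 tensor chi_3 = chi_2 (all other irreducibles have multiplicity 0).

Proof sketch: The character of a tensor product is the pointwise product (chi_5 * chi_3)(C) = chi_5(C) * chi_3(C):
  {0}: (1)*(1), {1}: (exp(-I*pi/3))*(-1), {2}: (exp(-2*I*pi/3))*(1), {3}: (-1)*(-1), {4}: (exp(2*I*pi/3))*(1), {5}: (exp(I*pi/3))*(-1)
so (chi_5 * chi_3) takes values
  {0} -> 1, {1} -> -exp(-I*pi/3), {2} -> exp(-2*I*pi/3), {3} -> 1, {4} -> exp(2*I*pi/3), {5} -> -exp(I*pi/3).
Now take the inner product of this character with each irreducible chi from the table, <chi_5*chi_3, chi> = (1/6) sum_C |C| (chi_5*chi_3)(C) conj(chi(C)):
  <chi_5*chi_3, chi_0> = (1/6)[1*(1)*conj(1) + 1*(-exp(-I*pi/3))*conj(1) + 1*(exp(-2*I*pi/3))*conj(1) + 1*(1)*conj(1) + 1*(exp(2*I*pi/3))*conj(1) + 1*(-exp(I*pi/3))*conj(1)]
      = (1/6)[(1) + (-exp(-I*pi/3)) + (exp(-2*I*pi/3)) + (1) + (exp(2*I*pi/3)) + (-exp(I*pi/3))] = 0/6 = 0
  <chi_5*chi_3, chi_1> = (1/6)[1*(1)*conj(1) + 1*(-exp(-I*pi/3))*conj(exp(I*pi/3)) + 1*(exp(-2*I*pi/3))*conj(exp(2*I*pi/3)) + 1*(1)*conj(-1) + 1*(exp(2*I*pi/3))*conj(exp(-2*I*pi/3)) + 1*(-exp(I*pi/3))*conj(exp(-I*pi/3))]
      = (1/6)[(1) + (-exp(-2*I*pi/3)) + (exp(2*I*pi/3)) + (-1) + (exp(-2*I*pi/3)) + (-exp(2*I*pi/3))] = 0/6 = 0
  <chi_5*chi_3, chi_2> = (1/6)[1*(1)*conj(1) + 1*(-exp(-I*pi/3))*conj(exp(2*I*pi/3)) + 1*(exp(-2*I*pi/3))*conj(exp(-2*I*pi/3)) + 1*(1)*conj(1) + 1*(exp(2*I*pi/3))*conj(exp(2*I*pi/3)) + 1*(-exp(I*pi/3))*conj(exp(-2*I*pi/3))]
      = (1/6)[(1) + (1) + (1) + (1) + (1) + (1)] = 6/6 = 1
  <chi_5*chi_3, chi_3> = (1/6)[1*(1)*conj(1) + 1*(-exp(-I*pi/3))*conj(-1) + 1*(exp(-2*I*pi/3))*conj(1) + 1*(1)*conj(-1) + 1*(exp(2*I*pi/3))*conj(1) + 1*(-exp(I*pi/3))*conj(-1)]
      = (1/6)[(1) + (exp(-I*pi/3)) + (exp(-2*I*pi/3)) + (-1) + (exp(2*I*pi/3)) + (exp(I*pi/3))] = 0/6 = 0
  <chi_5*chi_3, chi_4> = (1/6)[1*(1)*conj(1) + 1*(-exp(-I*pi/3))*conj(exp(-2*I*pi/3)) + 1*(exp(-2*I*pi/3))*conj(exp(2*I*pi/3)) + 1*(1)*conj(1) + 1*(exp(2*I*pi/3))*conj(exp(-2*I*pi/3)) + 1*(-exp(I*pi/3))*conj(exp(2*I*pi/3))]
      = (1/6)[(1) + (-exp(I*pi/3)) + (exp(2*I*pi/3)) + (1) + (exp(-2*I*pi/3)) + (-exp(-I*pi/3))] = 0/6 = 0
  <chi_5*chi_3, chi_5> = (1/6)[1*(1)*conj(1) + 1*(-exp(-I*pi/3))*conj(exp(-I*pi/3)) + 1*(exp(-2*I*pi/3))*conj(exp(-2*I*pi/3)) + 1*(1)*conj(-1) + 1*(exp(2*I*pi/3))*conj(exp(2*I*pi/3)) + 1*(-exp(I*pi/3))*conj(exp(I*pi/3))]
      = (1/6)[(1) + (-1) + (1) + (-1) + (1) + (-1)] = 0/6 = 0
(Exp terms are combined using exp(i*s)*conj(exp(i*t)) = exp(i*(s-t)), and sums of them are collapsed using the identity that for every m > 1 the m distinct m-th roots of unity sum to 0, e.g. 1 + exp(2*I*pi/3) + exp(-2*I*pi/3) = 0.)
Hence the multiplicities are chi_2: 1. Dimension check: dim(chi_5)*dim(chi_3) = 1*1 = 1 and sum (mult * dim) = 1*1 = 1.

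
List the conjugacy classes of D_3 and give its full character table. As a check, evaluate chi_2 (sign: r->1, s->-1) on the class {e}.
Conjugacy classes: {e} of size 1, {r^1, r^2} of size 2, {s, sr, ..., sr^2} of size 3.
Character table:
  irrep \ class              {e} (size 1)  {r^1, r^2} (size 2)  {s, sr, ..., sr^2} (size 3)
  chi_1 (triv)               1             1                    1                          
  chi_2 (sign: r->1, s->-1)  1             1                    -1                         
  chi_3 (2d, j=1)            2             -1                   0                          

Spot check: chi_2 (sign: r->1, s->-1) on {e} = 1.

Derivation: D_3 has order 2*3 = 6 with 3 conjugacy classes, hence 3 irreducibles. Sum of squared dims 1 + 1 + 4 = 6 = |G|. Linear characters come from the abelianisation; the 2-dimensional irreps have character r^k -> 2*cos(2*pi*j*k/3), reflections -> 0.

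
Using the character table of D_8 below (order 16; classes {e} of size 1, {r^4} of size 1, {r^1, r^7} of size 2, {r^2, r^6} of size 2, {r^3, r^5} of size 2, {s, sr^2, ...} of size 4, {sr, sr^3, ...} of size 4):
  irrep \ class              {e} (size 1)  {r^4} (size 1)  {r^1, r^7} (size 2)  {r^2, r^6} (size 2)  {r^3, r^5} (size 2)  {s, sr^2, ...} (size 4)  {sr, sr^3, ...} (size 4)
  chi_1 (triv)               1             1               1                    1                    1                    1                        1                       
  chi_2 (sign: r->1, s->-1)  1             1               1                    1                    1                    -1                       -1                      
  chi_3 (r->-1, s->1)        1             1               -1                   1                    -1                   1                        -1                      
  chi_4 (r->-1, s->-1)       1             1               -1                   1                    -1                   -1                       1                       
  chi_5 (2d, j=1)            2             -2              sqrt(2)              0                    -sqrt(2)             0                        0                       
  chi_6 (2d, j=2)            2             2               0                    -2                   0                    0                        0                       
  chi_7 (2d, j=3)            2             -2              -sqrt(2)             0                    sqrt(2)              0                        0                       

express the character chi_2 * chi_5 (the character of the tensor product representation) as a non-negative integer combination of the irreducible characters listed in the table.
chi_2 tensor chi_5 = chi_5 (all other irreducibles have multiplicity 0).

Derivation: The character of a tensor product is the pointwise product (chi_2 * chi_5)(C) = chi_2(C) * chi_5(C):
  {e}: (1)*(2), {r^4}: (1)*(-2), {r^1, r^7}: (1)*(sqrt(2)), {r^2, r^6}: (1)*(0), {r^3, r^5}: (1)*(-sqrt(2)), {s, sr^2, ...}: (-1)*(0), {sr, sr^3, ...}: (-1)*(0)
so (chi_2 * chi_5) takes values
  {e} -> 2, {r^4} -> -2, {r^1, r^7} -> sqrt(2), {r^2, r^6} -> 0, {r^3, r^5} -> -sqrt(2), {s, sr^2, ...} -> 0, {sr, sr^3, ...} -> 0.
Now take the inner product of this character with each irreducible chi from the table, <chi_2*chi_5, chi> = (1/16) sum_C |C| (chi_2*chi_5)(C) conj(chi(C)):
  <chi_2*chi_5, chi_1> = (1/16)[1*(2)*conj(1) + 1*(-2)*conj(1) + 2*(sqrt(2))*conj(1) + 2*(0)*conj(1) + 2*(-sqrt(2))*conj(1) + 4*(0)*conj(1) + 4*(0)*conj(1)]
      = (1/16)[(2) + (-2) + (2*sqrt(2)) + (0) + (-2*sqrt(2)) + (0) + (0)] = 0/16 = 0
  <chi_2*chi_5, chi_2> = (1/16)[1*(2)*conj(1) + 1*(-2)*conj(1) + 2*(sqrt(2))*conj(1) + 2*(0)*conj(1) + 2*(-sqrt(2))*conj(1) + 4*(0)*conj(-1) + 4*(0)*conj(-1)]
      = (1/16)[(2) + (-2) + (2*sqrt(2)) + (0) + (-2*sqrt(2)) + (0) + (0)] = 0/16 = 0
  <chi_2*chi_5, chi_3> = (1/16)[1*(2)*conj(1) + 1*(-2)*conj(1) + 2*(sqrt(2))*conj(-1) + 2*(0)*conj(1) + 2*(-sqrt(2))*conj(-1) + 4*(0)*conj(1) + 4*(0)*conj(-1)]
      = (1/16)[(2) + (-2) + (-2*sqrt(2)) + (0) + (2*sqrt(2)) + (0) + (0)] = 0/16 = 0
  <chi_2*chi_5, chi_4> = (1/16)[1*(2)*conj(1) + 1*(-2)*conj(1) + 2*(sqrt(2))*conj(-1) + 2*(0)*conj(1) + 2*(-sqrt(2))*conj(-1) + 4*(0)*conj(-1) + 4*(0)*conj(1)]
      = (1/16)[(2) + (-2) + (-2*sqrt(2)) + (0) + (2*sqrt(2)) + (0) + (0)] = 0/16 = 0
  <chi_2*chi_5, chi_5> = (1/16)[1*(2)*conj(2) + 1*(-2)*conj(-2) + 2*(sqrt(2))*conj(sqrt(2)) + 2*(0)*conj(0) + 2*(-sqrt(2))*conj(-sqrt(2)) + 4*(0)*conj(0) + 4*(0)*conj(0)]
      = (1/16)[(4) + (4) + (4) + (0) + (4) + (0) + (0)] = 16/16 = 1
  <chi_2*chi_5, chi_6> = (1/16)[1*(2)*conj(2) + 1*(-2)*conj(2) + 2*(sqrt(2))*conj(0) + 2*(0)*conj(-2) + 2*(-sqrt(2))*conj(0) + 4*(0)*conj(0) + 4*(0)*conj(0)]
      = (1/16)[(4) + (-4) + (0) + (0) + (0) + (0) + (0)] = 0/16 = 0
  <chi_2*chi_5, chi_7> = (1/16)[1*(2)*conj(2) + 1*(-2)*conj(-2) + 2*(sqrt(2))*conj(-sqrt(2)) + 2*(0)*conj(0) + 2*(-sqrt(2))*conj(sqrt(2)) + 4*(0)*conj(0) + 4*(0)*conj(0)]
      = (1/16)[(4) + (4) + (-4) + (0) + (-4) + (0) + (0)] = 0/16 = 0
Hence the multiplicities are chi_5: 1. Dimension check: dim(chi_2)*dim(chi_5) = 1*2 = 2 and sum (mult * dim) = 1*2 = 2.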